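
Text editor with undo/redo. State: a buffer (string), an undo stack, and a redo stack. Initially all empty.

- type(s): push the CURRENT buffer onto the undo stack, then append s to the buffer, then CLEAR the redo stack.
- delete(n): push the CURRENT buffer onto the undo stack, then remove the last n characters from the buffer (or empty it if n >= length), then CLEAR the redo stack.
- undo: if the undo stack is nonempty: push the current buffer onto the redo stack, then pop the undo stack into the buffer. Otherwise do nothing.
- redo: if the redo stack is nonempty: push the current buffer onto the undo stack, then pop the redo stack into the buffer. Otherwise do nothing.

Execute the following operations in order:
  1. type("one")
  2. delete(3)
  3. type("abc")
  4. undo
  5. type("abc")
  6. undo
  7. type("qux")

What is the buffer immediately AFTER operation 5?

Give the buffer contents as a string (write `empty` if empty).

Answer: abc

Derivation:
After op 1 (type): buf='one' undo_depth=1 redo_depth=0
After op 2 (delete): buf='(empty)' undo_depth=2 redo_depth=0
After op 3 (type): buf='abc' undo_depth=3 redo_depth=0
After op 4 (undo): buf='(empty)' undo_depth=2 redo_depth=1
After op 5 (type): buf='abc' undo_depth=3 redo_depth=0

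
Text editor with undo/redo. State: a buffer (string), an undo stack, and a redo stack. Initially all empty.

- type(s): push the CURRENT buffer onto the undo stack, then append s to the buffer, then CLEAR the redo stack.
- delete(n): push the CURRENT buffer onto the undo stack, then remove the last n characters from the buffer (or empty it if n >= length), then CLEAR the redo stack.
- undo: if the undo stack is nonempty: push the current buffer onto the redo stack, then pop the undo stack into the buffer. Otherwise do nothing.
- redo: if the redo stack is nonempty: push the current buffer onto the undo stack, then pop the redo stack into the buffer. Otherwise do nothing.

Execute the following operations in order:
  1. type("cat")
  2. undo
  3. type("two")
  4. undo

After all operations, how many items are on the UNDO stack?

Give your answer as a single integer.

Answer: 0

Derivation:
After op 1 (type): buf='cat' undo_depth=1 redo_depth=0
After op 2 (undo): buf='(empty)' undo_depth=0 redo_depth=1
After op 3 (type): buf='two' undo_depth=1 redo_depth=0
After op 4 (undo): buf='(empty)' undo_depth=0 redo_depth=1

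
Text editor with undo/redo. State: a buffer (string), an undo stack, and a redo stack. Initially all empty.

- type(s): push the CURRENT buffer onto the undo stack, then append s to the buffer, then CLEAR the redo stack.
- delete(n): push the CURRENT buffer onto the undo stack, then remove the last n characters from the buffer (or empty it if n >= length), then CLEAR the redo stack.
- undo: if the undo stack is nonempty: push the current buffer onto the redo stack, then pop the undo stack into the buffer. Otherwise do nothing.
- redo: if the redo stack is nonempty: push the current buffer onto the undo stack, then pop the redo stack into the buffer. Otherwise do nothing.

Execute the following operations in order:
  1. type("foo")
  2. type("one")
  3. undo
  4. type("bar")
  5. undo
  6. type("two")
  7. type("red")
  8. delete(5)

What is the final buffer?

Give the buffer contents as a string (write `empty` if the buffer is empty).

After op 1 (type): buf='foo' undo_depth=1 redo_depth=0
After op 2 (type): buf='fooone' undo_depth=2 redo_depth=0
After op 3 (undo): buf='foo' undo_depth=1 redo_depth=1
After op 4 (type): buf='foobar' undo_depth=2 redo_depth=0
After op 5 (undo): buf='foo' undo_depth=1 redo_depth=1
After op 6 (type): buf='footwo' undo_depth=2 redo_depth=0
After op 7 (type): buf='footwored' undo_depth=3 redo_depth=0
After op 8 (delete): buf='foot' undo_depth=4 redo_depth=0

Answer: foot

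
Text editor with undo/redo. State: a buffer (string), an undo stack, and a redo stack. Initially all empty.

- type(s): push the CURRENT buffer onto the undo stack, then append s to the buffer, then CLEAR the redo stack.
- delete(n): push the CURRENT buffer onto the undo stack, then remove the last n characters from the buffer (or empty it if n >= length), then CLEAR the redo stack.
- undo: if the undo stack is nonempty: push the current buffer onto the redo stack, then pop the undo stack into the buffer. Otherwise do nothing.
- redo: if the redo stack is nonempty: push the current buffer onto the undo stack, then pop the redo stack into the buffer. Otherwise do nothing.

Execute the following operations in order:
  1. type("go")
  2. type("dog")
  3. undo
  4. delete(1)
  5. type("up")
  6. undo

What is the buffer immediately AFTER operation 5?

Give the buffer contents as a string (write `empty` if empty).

Answer: gup

Derivation:
After op 1 (type): buf='go' undo_depth=1 redo_depth=0
After op 2 (type): buf='godog' undo_depth=2 redo_depth=0
After op 3 (undo): buf='go' undo_depth=1 redo_depth=1
After op 4 (delete): buf='g' undo_depth=2 redo_depth=0
After op 5 (type): buf='gup' undo_depth=3 redo_depth=0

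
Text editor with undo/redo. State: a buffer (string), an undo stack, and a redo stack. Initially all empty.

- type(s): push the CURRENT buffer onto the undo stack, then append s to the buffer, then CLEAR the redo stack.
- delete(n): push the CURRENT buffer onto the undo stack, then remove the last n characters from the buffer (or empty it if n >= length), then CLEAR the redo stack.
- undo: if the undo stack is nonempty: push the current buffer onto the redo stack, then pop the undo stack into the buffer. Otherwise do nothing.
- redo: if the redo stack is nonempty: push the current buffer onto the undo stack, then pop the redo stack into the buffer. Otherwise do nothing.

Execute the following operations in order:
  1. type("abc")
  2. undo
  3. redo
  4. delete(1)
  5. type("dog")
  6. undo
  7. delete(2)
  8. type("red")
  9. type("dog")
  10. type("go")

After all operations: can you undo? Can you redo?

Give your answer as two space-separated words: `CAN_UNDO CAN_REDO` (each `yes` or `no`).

Answer: yes no

Derivation:
After op 1 (type): buf='abc' undo_depth=1 redo_depth=0
After op 2 (undo): buf='(empty)' undo_depth=0 redo_depth=1
After op 3 (redo): buf='abc' undo_depth=1 redo_depth=0
After op 4 (delete): buf='ab' undo_depth=2 redo_depth=0
After op 5 (type): buf='abdog' undo_depth=3 redo_depth=0
After op 6 (undo): buf='ab' undo_depth=2 redo_depth=1
After op 7 (delete): buf='(empty)' undo_depth=3 redo_depth=0
After op 8 (type): buf='red' undo_depth=4 redo_depth=0
After op 9 (type): buf='reddog' undo_depth=5 redo_depth=0
After op 10 (type): buf='reddoggo' undo_depth=6 redo_depth=0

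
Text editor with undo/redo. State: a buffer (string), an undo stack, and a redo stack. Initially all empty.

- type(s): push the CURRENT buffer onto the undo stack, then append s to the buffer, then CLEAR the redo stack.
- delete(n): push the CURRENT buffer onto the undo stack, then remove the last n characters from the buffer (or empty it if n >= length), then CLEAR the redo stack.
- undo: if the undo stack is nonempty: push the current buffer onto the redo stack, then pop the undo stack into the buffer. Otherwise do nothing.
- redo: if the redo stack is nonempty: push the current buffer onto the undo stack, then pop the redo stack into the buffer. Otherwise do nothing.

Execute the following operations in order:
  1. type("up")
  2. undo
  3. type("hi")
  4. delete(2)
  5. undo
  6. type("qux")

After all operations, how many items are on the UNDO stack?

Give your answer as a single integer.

After op 1 (type): buf='up' undo_depth=1 redo_depth=0
After op 2 (undo): buf='(empty)' undo_depth=0 redo_depth=1
After op 3 (type): buf='hi' undo_depth=1 redo_depth=0
After op 4 (delete): buf='(empty)' undo_depth=2 redo_depth=0
After op 5 (undo): buf='hi' undo_depth=1 redo_depth=1
After op 6 (type): buf='hiqux' undo_depth=2 redo_depth=0

Answer: 2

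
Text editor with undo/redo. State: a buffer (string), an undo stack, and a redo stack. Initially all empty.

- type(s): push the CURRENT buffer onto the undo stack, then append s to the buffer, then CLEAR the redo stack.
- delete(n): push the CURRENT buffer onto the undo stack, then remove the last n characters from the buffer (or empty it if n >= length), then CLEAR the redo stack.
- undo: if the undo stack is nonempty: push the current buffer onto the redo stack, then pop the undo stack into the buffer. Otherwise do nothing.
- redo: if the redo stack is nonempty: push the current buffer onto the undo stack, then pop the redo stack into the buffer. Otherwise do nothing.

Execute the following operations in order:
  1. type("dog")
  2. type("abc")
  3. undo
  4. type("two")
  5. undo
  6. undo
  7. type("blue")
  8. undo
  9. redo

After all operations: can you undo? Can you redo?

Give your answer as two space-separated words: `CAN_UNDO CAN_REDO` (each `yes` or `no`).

After op 1 (type): buf='dog' undo_depth=1 redo_depth=0
After op 2 (type): buf='dogabc' undo_depth=2 redo_depth=0
After op 3 (undo): buf='dog' undo_depth=1 redo_depth=1
After op 4 (type): buf='dogtwo' undo_depth=2 redo_depth=0
After op 5 (undo): buf='dog' undo_depth=1 redo_depth=1
After op 6 (undo): buf='(empty)' undo_depth=0 redo_depth=2
After op 7 (type): buf='blue' undo_depth=1 redo_depth=0
After op 8 (undo): buf='(empty)' undo_depth=0 redo_depth=1
After op 9 (redo): buf='blue' undo_depth=1 redo_depth=0

Answer: yes no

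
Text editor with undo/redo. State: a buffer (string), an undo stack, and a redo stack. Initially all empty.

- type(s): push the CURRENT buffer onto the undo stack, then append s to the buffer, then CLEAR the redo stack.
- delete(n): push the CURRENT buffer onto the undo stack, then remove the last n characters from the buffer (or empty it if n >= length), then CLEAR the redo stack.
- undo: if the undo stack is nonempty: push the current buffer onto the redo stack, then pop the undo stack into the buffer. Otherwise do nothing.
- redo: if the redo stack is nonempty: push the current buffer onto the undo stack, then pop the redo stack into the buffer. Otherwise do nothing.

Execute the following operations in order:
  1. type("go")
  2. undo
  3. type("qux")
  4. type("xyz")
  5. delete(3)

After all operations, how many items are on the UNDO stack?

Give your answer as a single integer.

Answer: 3

Derivation:
After op 1 (type): buf='go' undo_depth=1 redo_depth=0
After op 2 (undo): buf='(empty)' undo_depth=0 redo_depth=1
After op 3 (type): buf='qux' undo_depth=1 redo_depth=0
After op 4 (type): buf='quxxyz' undo_depth=2 redo_depth=0
After op 5 (delete): buf='qux' undo_depth=3 redo_depth=0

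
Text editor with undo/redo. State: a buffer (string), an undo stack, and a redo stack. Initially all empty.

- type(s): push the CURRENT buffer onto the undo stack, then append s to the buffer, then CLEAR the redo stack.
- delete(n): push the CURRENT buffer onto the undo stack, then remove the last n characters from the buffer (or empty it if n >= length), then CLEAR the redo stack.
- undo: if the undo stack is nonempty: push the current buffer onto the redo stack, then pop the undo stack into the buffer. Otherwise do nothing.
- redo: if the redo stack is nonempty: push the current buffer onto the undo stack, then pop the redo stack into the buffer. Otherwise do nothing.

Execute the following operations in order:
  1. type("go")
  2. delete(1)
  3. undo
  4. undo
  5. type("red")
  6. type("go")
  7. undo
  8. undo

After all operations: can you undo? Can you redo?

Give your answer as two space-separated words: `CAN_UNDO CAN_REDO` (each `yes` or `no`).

After op 1 (type): buf='go' undo_depth=1 redo_depth=0
After op 2 (delete): buf='g' undo_depth=2 redo_depth=0
After op 3 (undo): buf='go' undo_depth=1 redo_depth=1
After op 4 (undo): buf='(empty)' undo_depth=0 redo_depth=2
After op 5 (type): buf='red' undo_depth=1 redo_depth=0
After op 6 (type): buf='redgo' undo_depth=2 redo_depth=0
After op 7 (undo): buf='red' undo_depth=1 redo_depth=1
After op 8 (undo): buf='(empty)' undo_depth=0 redo_depth=2

Answer: no yes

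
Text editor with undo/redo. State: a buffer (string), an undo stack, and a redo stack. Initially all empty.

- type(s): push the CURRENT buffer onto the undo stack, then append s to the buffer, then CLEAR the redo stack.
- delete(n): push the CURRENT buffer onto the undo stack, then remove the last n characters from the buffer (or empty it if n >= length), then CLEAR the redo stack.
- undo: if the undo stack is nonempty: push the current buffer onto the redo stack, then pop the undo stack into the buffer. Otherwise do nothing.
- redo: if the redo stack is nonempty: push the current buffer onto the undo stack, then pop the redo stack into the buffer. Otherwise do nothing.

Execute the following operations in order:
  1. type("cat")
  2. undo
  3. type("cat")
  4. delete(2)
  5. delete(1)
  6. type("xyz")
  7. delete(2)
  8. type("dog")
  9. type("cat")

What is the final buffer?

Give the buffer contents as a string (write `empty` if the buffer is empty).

Answer: xdogcat

Derivation:
After op 1 (type): buf='cat' undo_depth=1 redo_depth=0
After op 2 (undo): buf='(empty)' undo_depth=0 redo_depth=1
After op 3 (type): buf='cat' undo_depth=1 redo_depth=0
After op 4 (delete): buf='c' undo_depth=2 redo_depth=0
After op 5 (delete): buf='(empty)' undo_depth=3 redo_depth=0
After op 6 (type): buf='xyz' undo_depth=4 redo_depth=0
After op 7 (delete): buf='x' undo_depth=5 redo_depth=0
After op 8 (type): buf='xdog' undo_depth=6 redo_depth=0
After op 9 (type): buf='xdogcat' undo_depth=7 redo_depth=0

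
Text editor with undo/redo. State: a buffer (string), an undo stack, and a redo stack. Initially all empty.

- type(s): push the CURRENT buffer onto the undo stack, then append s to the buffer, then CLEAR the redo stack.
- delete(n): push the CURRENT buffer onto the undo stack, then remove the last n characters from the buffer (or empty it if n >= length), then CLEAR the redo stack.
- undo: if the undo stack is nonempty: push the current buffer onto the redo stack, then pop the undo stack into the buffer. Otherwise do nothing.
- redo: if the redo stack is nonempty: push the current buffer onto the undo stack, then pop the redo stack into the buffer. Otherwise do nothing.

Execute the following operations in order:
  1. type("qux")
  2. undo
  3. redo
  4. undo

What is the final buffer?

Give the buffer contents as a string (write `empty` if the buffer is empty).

Answer: empty

Derivation:
After op 1 (type): buf='qux' undo_depth=1 redo_depth=0
After op 2 (undo): buf='(empty)' undo_depth=0 redo_depth=1
After op 3 (redo): buf='qux' undo_depth=1 redo_depth=0
After op 4 (undo): buf='(empty)' undo_depth=0 redo_depth=1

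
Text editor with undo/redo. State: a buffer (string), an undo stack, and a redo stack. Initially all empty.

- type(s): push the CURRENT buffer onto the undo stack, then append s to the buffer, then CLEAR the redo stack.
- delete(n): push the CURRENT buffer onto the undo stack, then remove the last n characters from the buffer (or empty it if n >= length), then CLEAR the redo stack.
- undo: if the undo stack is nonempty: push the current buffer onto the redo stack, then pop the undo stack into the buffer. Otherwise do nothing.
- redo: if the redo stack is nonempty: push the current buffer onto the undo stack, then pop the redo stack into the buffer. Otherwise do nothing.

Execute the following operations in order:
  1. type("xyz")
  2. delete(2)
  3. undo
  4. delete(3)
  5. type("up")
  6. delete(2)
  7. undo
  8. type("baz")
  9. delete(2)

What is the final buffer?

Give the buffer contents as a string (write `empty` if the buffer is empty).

Answer: upb

Derivation:
After op 1 (type): buf='xyz' undo_depth=1 redo_depth=0
After op 2 (delete): buf='x' undo_depth=2 redo_depth=0
After op 3 (undo): buf='xyz' undo_depth=1 redo_depth=1
After op 4 (delete): buf='(empty)' undo_depth=2 redo_depth=0
After op 5 (type): buf='up' undo_depth=3 redo_depth=0
After op 6 (delete): buf='(empty)' undo_depth=4 redo_depth=0
After op 7 (undo): buf='up' undo_depth=3 redo_depth=1
After op 8 (type): buf='upbaz' undo_depth=4 redo_depth=0
After op 9 (delete): buf='upb' undo_depth=5 redo_depth=0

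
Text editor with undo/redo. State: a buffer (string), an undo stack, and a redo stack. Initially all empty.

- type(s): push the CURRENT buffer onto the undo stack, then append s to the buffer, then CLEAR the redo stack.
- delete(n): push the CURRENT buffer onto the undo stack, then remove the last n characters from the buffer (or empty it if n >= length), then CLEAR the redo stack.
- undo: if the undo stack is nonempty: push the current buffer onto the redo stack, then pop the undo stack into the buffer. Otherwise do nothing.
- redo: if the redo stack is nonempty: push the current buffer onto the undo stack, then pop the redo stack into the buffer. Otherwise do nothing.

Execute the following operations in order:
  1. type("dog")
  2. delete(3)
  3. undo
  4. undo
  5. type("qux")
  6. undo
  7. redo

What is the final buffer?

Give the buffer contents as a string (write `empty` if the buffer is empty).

Answer: qux

Derivation:
After op 1 (type): buf='dog' undo_depth=1 redo_depth=0
After op 2 (delete): buf='(empty)' undo_depth=2 redo_depth=0
After op 3 (undo): buf='dog' undo_depth=1 redo_depth=1
After op 4 (undo): buf='(empty)' undo_depth=0 redo_depth=2
After op 5 (type): buf='qux' undo_depth=1 redo_depth=0
After op 6 (undo): buf='(empty)' undo_depth=0 redo_depth=1
After op 7 (redo): buf='qux' undo_depth=1 redo_depth=0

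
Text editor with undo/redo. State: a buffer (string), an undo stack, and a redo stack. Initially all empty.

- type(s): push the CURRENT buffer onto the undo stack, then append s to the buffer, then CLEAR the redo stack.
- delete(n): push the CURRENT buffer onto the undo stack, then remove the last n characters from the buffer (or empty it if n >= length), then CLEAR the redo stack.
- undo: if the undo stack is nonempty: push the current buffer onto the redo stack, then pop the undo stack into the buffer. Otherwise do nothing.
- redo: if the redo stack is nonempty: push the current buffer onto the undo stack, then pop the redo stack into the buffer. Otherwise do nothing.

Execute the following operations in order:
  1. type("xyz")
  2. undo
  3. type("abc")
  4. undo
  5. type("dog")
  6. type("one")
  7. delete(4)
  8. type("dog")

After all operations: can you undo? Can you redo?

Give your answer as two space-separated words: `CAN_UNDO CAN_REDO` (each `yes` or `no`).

Answer: yes no

Derivation:
After op 1 (type): buf='xyz' undo_depth=1 redo_depth=0
After op 2 (undo): buf='(empty)' undo_depth=0 redo_depth=1
After op 3 (type): buf='abc' undo_depth=1 redo_depth=0
After op 4 (undo): buf='(empty)' undo_depth=0 redo_depth=1
After op 5 (type): buf='dog' undo_depth=1 redo_depth=0
After op 6 (type): buf='dogone' undo_depth=2 redo_depth=0
After op 7 (delete): buf='do' undo_depth=3 redo_depth=0
After op 8 (type): buf='dodog' undo_depth=4 redo_depth=0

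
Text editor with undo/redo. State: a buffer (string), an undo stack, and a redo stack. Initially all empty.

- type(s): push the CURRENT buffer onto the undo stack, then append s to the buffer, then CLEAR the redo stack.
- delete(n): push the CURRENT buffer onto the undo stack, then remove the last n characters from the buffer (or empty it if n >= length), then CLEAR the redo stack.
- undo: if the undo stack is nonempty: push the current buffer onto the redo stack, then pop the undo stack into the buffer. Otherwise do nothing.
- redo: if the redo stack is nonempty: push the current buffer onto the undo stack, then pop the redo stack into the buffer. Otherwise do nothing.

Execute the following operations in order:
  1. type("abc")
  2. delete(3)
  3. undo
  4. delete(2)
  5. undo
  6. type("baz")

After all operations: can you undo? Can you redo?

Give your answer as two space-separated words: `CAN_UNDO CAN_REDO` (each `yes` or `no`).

Answer: yes no

Derivation:
After op 1 (type): buf='abc' undo_depth=1 redo_depth=0
After op 2 (delete): buf='(empty)' undo_depth=2 redo_depth=0
After op 3 (undo): buf='abc' undo_depth=1 redo_depth=1
After op 4 (delete): buf='a' undo_depth=2 redo_depth=0
After op 5 (undo): buf='abc' undo_depth=1 redo_depth=1
After op 6 (type): buf='abcbaz' undo_depth=2 redo_depth=0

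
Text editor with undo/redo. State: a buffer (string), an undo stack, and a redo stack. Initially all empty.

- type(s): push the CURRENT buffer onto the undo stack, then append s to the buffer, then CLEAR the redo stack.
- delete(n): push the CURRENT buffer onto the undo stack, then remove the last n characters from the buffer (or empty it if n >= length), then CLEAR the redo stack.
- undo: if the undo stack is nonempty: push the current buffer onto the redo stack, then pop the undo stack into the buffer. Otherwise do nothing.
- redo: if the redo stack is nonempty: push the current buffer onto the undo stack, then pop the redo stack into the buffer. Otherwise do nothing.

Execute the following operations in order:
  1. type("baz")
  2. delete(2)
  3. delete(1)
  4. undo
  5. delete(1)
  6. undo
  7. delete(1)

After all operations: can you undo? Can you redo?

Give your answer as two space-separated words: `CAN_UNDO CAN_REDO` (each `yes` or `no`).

Answer: yes no

Derivation:
After op 1 (type): buf='baz' undo_depth=1 redo_depth=0
After op 2 (delete): buf='b' undo_depth=2 redo_depth=0
After op 3 (delete): buf='(empty)' undo_depth=3 redo_depth=0
After op 4 (undo): buf='b' undo_depth=2 redo_depth=1
After op 5 (delete): buf='(empty)' undo_depth=3 redo_depth=0
After op 6 (undo): buf='b' undo_depth=2 redo_depth=1
After op 7 (delete): buf='(empty)' undo_depth=3 redo_depth=0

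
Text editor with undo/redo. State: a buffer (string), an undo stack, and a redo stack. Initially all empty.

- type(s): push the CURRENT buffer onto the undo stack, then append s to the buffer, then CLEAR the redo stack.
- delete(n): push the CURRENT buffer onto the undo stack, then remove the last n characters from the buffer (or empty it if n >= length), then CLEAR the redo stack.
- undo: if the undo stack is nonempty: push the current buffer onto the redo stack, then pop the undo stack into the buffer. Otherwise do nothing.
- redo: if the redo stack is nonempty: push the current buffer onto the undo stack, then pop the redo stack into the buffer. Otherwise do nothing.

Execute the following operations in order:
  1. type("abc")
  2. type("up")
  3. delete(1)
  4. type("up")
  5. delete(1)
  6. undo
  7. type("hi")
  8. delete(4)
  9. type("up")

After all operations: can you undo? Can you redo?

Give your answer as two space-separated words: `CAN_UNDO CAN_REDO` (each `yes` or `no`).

After op 1 (type): buf='abc' undo_depth=1 redo_depth=0
After op 2 (type): buf='abcup' undo_depth=2 redo_depth=0
After op 3 (delete): buf='abcu' undo_depth=3 redo_depth=0
After op 4 (type): buf='abcuup' undo_depth=4 redo_depth=0
After op 5 (delete): buf='abcuu' undo_depth=5 redo_depth=0
After op 6 (undo): buf='abcuup' undo_depth=4 redo_depth=1
After op 7 (type): buf='abcuuphi' undo_depth=5 redo_depth=0
After op 8 (delete): buf='abcu' undo_depth=6 redo_depth=0
After op 9 (type): buf='abcuup' undo_depth=7 redo_depth=0

Answer: yes no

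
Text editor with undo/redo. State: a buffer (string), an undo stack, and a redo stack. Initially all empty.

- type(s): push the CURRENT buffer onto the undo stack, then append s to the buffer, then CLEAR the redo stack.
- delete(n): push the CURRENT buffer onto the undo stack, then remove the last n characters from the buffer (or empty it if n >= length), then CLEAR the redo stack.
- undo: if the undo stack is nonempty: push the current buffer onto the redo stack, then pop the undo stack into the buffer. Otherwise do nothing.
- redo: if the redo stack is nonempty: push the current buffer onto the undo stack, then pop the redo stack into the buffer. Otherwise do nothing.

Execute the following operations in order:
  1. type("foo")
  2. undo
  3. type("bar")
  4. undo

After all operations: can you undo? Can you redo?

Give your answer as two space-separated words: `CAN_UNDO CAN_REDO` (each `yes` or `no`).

Answer: no yes

Derivation:
After op 1 (type): buf='foo' undo_depth=1 redo_depth=0
After op 2 (undo): buf='(empty)' undo_depth=0 redo_depth=1
After op 3 (type): buf='bar' undo_depth=1 redo_depth=0
After op 4 (undo): buf='(empty)' undo_depth=0 redo_depth=1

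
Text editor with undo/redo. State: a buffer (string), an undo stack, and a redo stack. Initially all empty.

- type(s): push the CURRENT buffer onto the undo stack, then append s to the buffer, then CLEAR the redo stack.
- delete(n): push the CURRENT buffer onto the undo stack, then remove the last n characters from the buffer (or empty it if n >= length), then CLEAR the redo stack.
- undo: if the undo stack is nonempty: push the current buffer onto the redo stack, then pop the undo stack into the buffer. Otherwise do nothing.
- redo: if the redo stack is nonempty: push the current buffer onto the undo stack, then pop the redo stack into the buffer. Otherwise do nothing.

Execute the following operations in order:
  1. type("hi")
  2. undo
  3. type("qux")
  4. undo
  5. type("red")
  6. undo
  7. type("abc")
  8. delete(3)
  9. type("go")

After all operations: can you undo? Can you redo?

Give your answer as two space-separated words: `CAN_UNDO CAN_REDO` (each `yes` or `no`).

After op 1 (type): buf='hi' undo_depth=1 redo_depth=0
After op 2 (undo): buf='(empty)' undo_depth=0 redo_depth=1
After op 3 (type): buf='qux' undo_depth=1 redo_depth=0
After op 4 (undo): buf='(empty)' undo_depth=0 redo_depth=1
After op 5 (type): buf='red' undo_depth=1 redo_depth=0
After op 6 (undo): buf='(empty)' undo_depth=0 redo_depth=1
After op 7 (type): buf='abc' undo_depth=1 redo_depth=0
After op 8 (delete): buf='(empty)' undo_depth=2 redo_depth=0
After op 9 (type): buf='go' undo_depth=3 redo_depth=0

Answer: yes no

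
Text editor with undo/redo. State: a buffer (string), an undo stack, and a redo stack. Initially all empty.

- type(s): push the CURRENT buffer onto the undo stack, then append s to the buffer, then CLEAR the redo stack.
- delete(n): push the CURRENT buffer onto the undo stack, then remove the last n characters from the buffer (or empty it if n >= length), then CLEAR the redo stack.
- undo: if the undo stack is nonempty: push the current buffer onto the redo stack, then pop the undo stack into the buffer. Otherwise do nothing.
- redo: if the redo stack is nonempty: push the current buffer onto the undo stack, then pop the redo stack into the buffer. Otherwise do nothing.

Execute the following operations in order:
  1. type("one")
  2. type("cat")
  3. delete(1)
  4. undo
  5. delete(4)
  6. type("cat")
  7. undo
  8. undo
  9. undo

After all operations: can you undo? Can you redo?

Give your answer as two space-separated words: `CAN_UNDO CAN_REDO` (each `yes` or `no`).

Answer: yes yes

Derivation:
After op 1 (type): buf='one' undo_depth=1 redo_depth=0
After op 2 (type): buf='onecat' undo_depth=2 redo_depth=0
After op 3 (delete): buf='oneca' undo_depth=3 redo_depth=0
After op 4 (undo): buf='onecat' undo_depth=2 redo_depth=1
After op 5 (delete): buf='on' undo_depth=3 redo_depth=0
After op 6 (type): buf='oncat' undo_depth=4 redo_depth=0
After op 7 (undo): buf='on' undo_depth=3 redo_depth=1
After op 8 (undo): buf='onecat' undo_depth=2 redo_depth=2
After op 9 (undo): buf='one' undo_depth=1 redo_depth=3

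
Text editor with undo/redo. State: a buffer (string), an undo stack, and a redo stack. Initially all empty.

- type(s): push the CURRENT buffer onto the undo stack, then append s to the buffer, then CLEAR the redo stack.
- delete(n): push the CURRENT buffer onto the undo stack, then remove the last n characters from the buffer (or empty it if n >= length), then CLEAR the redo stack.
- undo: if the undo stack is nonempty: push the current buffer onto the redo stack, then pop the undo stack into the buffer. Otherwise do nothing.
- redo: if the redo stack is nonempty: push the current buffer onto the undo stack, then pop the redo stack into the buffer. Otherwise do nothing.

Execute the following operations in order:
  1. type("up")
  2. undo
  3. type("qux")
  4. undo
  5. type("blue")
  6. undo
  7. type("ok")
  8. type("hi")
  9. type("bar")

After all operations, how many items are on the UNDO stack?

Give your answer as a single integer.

Answer: 3

Derivation:
After op 1 (type): buf='up' undo_depth=1 redo_depth=0
After op 2 (undo): buf='(empty)' undo_depth=0 redo_depth=1
After op 3 (type): buf='qux' undo_depth=1 redo_depth=0
After op 4 (undo): buf='(empty)' undo_depth=0 redo_depth=1
After op 5 (type): buf='blue' undo_depth=1 redo_depth=0
After op 6 (undo): buf='(empty)' undo_depth=0 redo_depth=1
After op 7 (type): buf='ok' undo_depth=1 redo_depth=0
After op 8 (type): buf='okhi' undo_depth=2 redo_depth=0
After op 9 (type): buf='okhibar' undo_depth=3 redo_depth=0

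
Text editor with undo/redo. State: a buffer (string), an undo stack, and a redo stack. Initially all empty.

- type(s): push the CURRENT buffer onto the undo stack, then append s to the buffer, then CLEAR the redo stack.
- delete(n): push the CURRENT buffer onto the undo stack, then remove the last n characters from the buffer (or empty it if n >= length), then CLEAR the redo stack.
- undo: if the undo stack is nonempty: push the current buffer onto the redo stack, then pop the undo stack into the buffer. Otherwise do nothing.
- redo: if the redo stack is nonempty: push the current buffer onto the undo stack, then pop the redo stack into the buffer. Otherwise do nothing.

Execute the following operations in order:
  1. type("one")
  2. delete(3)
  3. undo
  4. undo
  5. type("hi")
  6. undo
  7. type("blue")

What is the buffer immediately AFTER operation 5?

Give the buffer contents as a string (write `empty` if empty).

Answer: hi

Derivation:
After op 1 (type): buf='one' undo_depth=1 redo_depth=0
After op 2 (delete): buf='(empty)' undo_depth=2 redo_depth=0
After op 3 (undo): buf='one' undo_depth=1 redo_depth=1
After op 4 (undo): buf='(empty)' undo_depth=0 redo_depth=2
After op 5 (type): buf='hi' undo_depth=1 redo_depth=0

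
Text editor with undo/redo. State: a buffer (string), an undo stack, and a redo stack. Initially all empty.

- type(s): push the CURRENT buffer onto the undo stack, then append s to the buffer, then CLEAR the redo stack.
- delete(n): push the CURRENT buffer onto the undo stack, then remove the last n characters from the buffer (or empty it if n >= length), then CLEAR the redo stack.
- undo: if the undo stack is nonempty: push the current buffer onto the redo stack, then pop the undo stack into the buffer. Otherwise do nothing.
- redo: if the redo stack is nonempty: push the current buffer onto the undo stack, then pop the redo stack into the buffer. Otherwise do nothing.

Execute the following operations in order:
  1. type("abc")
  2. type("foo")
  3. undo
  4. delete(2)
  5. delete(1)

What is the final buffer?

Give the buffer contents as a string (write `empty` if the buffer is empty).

After op 1 (type): buf='abc' undo_depth=1 redo_depth=0
After op 2 (type): buf='abcfoo' undo_depth=2 redo_depth=0
After op 3 (undo): buf='abc' undo_depth=1 redo_depth=1
After op 4 (delete): buf='a' undo_depth=2 redo_depth=0
After op 5 (delete): buf='(empty)' undo_depth=3 redo_depth=0

Answer: empty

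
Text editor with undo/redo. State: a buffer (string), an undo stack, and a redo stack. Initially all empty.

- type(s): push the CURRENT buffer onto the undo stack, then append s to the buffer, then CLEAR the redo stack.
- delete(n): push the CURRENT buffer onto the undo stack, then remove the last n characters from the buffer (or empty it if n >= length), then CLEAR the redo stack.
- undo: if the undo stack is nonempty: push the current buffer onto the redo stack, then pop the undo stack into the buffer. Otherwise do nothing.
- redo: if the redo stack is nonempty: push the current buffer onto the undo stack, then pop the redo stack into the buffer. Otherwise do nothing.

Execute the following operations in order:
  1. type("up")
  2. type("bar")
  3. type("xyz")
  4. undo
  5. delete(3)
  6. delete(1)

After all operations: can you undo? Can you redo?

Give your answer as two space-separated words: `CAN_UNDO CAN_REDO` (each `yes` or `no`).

After op 1 (type): buf='up' undo_depth=1 redo_depth=0
After op 2 (type): buf='upbar' undo_depth=2 redo_depth=0
After op 3 (type): buf='upbarxyz' undo_depth=3 redo_depth=0
After op 4 (undo): buf='upbar' undo_depth=2 redo_depth=1
After op 5 (delete): buf='up' undo_depth=3 redo_depth=0
After op 6 (delete): buf='u' undo_depth=4 redo_depth=0

Answer: yes no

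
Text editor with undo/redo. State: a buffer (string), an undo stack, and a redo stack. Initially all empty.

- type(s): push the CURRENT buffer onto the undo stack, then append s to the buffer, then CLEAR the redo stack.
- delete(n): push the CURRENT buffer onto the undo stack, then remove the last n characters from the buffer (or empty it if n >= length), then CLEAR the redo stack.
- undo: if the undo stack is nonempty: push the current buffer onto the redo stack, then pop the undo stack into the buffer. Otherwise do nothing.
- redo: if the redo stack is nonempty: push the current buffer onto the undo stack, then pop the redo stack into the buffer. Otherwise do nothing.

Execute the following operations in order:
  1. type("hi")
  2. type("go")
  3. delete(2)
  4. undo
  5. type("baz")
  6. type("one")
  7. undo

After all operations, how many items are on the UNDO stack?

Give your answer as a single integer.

Answer: 3

Derivation:
After op 1 (type): buf='hi' undo_depth=1 redo_depth=0
After op 2 (type): buf='higo' undo_depth=2 redo_depth=0
After op 3 (delete): buf='hi' undo_depth=3 redo_depth=0
After op 4 (undo): buf='higo' undo_depth=2 redo_depth=1
After op 5 (type): buf='higobaz' undo_depth=3 redo_depth=0
After op 6 (type): buf='higobazone' undo_depth=4 redo_depth=0
After op 7 (undo): buf='higobaz' undo_depth=3 redo_depth=1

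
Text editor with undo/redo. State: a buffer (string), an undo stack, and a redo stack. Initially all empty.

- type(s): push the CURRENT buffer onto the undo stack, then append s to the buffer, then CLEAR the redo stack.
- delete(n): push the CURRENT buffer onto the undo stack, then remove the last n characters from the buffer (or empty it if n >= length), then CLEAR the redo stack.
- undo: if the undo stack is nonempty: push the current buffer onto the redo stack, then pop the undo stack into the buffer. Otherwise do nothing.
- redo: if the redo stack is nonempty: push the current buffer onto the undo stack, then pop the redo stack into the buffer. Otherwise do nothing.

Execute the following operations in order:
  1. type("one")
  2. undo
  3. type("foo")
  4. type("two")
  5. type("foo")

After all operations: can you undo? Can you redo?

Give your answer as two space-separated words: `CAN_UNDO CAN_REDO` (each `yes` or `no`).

After op 1 (type): buf='one' undo_depth=1 redo_depth=0
After op 2 (undo): buf='(empty)' undo_depth=0 redo_depth=1
After op 3 (type): buf='foo' undo_depth=1 redo_depth=0
After op 4 (type): buf='footwo' undo_depth=2 redo_depth=0
After op 5 (type): buf='footwofoo' undo_depth=3 redo_depth=0

Answer: yes no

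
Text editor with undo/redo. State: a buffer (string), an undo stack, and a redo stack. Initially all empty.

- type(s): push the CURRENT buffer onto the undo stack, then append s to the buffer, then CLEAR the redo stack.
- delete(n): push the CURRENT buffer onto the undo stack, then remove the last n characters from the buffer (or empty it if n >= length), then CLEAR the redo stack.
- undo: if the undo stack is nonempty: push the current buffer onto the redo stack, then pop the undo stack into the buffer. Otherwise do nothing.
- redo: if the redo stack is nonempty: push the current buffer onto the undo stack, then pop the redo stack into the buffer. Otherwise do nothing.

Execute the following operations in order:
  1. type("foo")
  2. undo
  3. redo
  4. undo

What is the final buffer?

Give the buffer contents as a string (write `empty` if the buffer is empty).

Answer: empty

Derivation:
After op 1 (type): buf='foo' undo_depth=1 redo_depth=0
After op 2 (undo): buf='(empty)' undo_depth=0 redo_depth=1
After op 3 (redo): buf='foo' undo_depth=1 redo_depth=0
After op 4 (undo): buf='(empty)' undo_depth=0 redo_depth=1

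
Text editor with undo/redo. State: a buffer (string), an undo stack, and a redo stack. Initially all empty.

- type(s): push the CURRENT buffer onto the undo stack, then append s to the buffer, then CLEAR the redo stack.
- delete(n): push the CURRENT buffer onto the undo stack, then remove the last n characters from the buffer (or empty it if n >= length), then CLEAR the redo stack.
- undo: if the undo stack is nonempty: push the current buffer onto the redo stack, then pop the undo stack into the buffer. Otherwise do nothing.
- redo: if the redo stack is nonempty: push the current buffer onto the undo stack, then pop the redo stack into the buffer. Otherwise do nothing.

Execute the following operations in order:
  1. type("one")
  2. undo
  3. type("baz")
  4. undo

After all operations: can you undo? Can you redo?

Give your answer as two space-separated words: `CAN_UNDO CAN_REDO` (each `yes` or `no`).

Answer: no yes

Derivation:
After op 1 (type): buf='one' undo_depth=1 redo_depth=0
After op 2 (undo): buf='(empty)' undo_depth=0 redo_depth=1
After op 3 (type): buf='baz' undo_depth=1 redo_depth=0
After op 4 (undo): buf='(empty)' undo_depth=0 redo_depth=1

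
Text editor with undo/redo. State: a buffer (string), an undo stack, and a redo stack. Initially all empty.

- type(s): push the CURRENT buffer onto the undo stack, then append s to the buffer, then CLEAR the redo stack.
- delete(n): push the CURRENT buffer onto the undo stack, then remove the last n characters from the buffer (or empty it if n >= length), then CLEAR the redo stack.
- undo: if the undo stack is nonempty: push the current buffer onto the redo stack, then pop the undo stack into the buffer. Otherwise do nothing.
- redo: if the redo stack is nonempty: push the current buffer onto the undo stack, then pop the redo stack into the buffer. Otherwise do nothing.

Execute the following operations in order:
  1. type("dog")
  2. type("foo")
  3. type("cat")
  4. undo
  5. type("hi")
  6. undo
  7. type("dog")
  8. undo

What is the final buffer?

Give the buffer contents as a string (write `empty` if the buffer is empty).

Answer: dogfoo

Derivation:
After op 1 (type): buf='dog' undo_depth=1 redo_depth=0
After op 2 (type): buf='dogfoo' undo_depth=2 redo_depth=0
After op 3 (type): buf='dogfoocat' undo_depth=3 redo_depth=0
After op 4 (undo): buf='dogfoo' undo_depth=2 redo_depth=1
After op 5 (type): buf='dogfoohi' undo_depth=3 redo_depth=0
After op 6 (undo): buf='dogfoo' undo_depth=2 redo_depth=1
After op 7 (type): buf='dogfoodog' undo_depth=3 redo_depth=0
After op 8 (undo): buf='dogfoo' undo_depth=2 redo_depth=1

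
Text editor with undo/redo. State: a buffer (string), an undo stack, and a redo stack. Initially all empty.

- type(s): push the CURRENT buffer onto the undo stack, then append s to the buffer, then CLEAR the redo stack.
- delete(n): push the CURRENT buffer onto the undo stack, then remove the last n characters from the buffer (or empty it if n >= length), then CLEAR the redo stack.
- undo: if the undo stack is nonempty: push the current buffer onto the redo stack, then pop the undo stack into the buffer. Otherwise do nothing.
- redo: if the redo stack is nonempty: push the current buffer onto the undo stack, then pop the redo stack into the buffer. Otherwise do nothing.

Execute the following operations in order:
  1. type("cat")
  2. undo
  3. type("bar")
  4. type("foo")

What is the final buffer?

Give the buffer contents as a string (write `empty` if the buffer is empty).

Answer: barfoo

Derivation:
After op 1 (type): buf='cat' undo_depth=1 redo_depth=0
After op 2 (undo): buf='(empty)' undo_depth=0 redo_depth=1
After op 3 (type): buf='bar' undo_depth=1 redo_depth=0
After op 4 (type): buf='barfoo' undo_depth=2 redo_depth=0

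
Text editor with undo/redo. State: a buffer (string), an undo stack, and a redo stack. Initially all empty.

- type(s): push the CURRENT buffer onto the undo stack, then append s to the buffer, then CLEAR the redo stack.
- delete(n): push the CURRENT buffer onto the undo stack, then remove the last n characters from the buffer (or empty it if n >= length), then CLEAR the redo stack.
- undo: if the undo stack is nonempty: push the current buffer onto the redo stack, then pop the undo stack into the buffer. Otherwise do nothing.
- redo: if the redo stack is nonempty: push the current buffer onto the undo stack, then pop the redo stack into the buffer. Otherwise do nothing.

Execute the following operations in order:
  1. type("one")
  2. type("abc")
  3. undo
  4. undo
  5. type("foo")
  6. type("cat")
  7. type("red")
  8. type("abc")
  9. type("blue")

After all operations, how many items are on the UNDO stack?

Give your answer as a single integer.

After op 1 (type): buf='one' undo_depth=1 redo_depth=0
After op 2 (type): buf='oneabc' undo_depth=2 redo_depth=0
After op 3 (undo): buf='one' undo_depth=1 redo_depth=1
After op 4 (undo): buf='(empty)' undo_depth=0 redo_depth=2
After op 5 (type): buf='foo' undo_depth=1 redo_depth=0
After op 6 (type): buf='foocat' undo_depth=2 redo_depth=0
After op 7 (type): buf='foocatred' undo_depth=3 redo_depth=0
After op 8 (type): buf='foocatredabc' undo_depth=4 redo_depth=0
After op 9 (type): buf='foocatredabcblue' undo_depth=5 redo_depth=0

Answer: 5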